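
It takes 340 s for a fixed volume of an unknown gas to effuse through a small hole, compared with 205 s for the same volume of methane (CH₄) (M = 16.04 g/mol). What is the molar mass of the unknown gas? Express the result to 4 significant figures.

From Graham's law, t_X/t_CH₄ = √(M_X/M_CH₄).
340/205 = 1.659 = √(M_X/16.04)
M_X = 16.04 × 1.659² = 16.04 × 2.751 = 44.12 g/mol

44.12 g/mol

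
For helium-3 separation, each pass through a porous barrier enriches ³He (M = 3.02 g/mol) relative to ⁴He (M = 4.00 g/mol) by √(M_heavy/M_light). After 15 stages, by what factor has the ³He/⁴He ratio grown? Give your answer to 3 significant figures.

The single-stage factor is √(M_heavy/M_light), so 15 stages give [√(4.00/3.02)]^15 = (4.00/3.02)^(15/2).
= 1.32450^(15/2) = 8.23.

8.23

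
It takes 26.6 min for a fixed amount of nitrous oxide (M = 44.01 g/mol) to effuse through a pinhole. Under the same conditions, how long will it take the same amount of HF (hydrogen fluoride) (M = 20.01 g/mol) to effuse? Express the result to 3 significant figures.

Graham's law gives t_HF/t_N₂O = √(M_HF/M_N₂O) = √(20.01/44.01) = √0.4547 = 0.6743.
So the time for HF is 26.6 × 0.6743 = 17.9 min.

17.9 min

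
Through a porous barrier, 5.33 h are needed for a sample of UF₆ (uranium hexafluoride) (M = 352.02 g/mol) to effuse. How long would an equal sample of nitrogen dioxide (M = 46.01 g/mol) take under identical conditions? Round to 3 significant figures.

By Graham's law, t_NO₂/t_UF₆ = √(M_NO₂/M_UF₆) = √(46.01/352.02) = √0.1307 = 0.3615.
So the time for NO₂ is 5.33 × 0.3615 = 1.93 h.

1.93 h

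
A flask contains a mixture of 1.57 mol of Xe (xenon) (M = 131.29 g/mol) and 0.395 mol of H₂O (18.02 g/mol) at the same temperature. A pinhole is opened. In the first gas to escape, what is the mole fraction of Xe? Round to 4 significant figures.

0.5956

The effusion rate of species i is ∝ p_i/√M_i ∝ n_i/√M_i.
So x_Xe in the escaping gas = (n_Xe/√M_Xe) / Σ(n_i/√M_i)
= (1.57/√131.29) / (1.57/√131.29 + 0.395/√18.02) = 0.1370/(0.1370 + 0.09305) = 0.5956.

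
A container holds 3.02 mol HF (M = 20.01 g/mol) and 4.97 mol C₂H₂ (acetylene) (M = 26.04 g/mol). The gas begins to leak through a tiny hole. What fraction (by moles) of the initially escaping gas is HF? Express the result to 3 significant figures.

The effusion rate of species i is ∝ p_i/√M_i ∝ n_i/√M_i.
Mole fraction of HF in the effusate = (n_HF/√M_HF) / (n_HF/√M_HF + n_C₂H₂/√M_C₂H₂)
= (3.02/√20.01) / (3.02/√20.01 + 4.97/√26.04) = 0.6751/(0.6751 + 0.9739) = 0.409.

0.409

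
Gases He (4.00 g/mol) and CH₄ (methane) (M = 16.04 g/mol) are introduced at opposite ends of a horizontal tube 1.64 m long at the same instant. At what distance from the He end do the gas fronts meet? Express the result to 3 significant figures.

Graham's law gives d_He/d_CH₄ = rate_He/rate_CH₄ = √(M_CH₄/M_He) = √(16.04/4.00) = 2.002.
With d_He + d_CH₄ = 1.64 m, d_CH₄ = 1.64/(1 + 2.002) = 0.5462 m.
d_He = 1.64 − 0.5462 = 1.09 m.

1.09 m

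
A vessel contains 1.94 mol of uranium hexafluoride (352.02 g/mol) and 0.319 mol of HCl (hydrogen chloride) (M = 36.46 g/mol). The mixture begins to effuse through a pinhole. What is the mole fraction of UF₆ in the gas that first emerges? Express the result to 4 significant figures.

0.6618

The effusion rate of species i is ∝ p_i/√M_i ∝ n_i/√M_i.
Mole fraction of UF₆ in the effusate = (n_UF₆/√M_UF₆) / (n_UF₆/√M_UF₆ + n_HCl/√M_HCl)
= (1.94/√352.02) / (1.94/√352.02 + 0.319/√36.46) = 0.1034/(0.1034 + 0.05283) = 0.6618.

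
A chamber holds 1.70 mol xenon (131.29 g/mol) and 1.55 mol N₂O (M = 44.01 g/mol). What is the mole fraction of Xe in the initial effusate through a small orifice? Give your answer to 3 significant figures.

Each component's effusion rate ∝ (its partial pressure)·(1/√M) ∝ n_i/√M_i.
Mole fraction of Xe in the effusate = (n_Xe/√M_Xe) / (n_Xe/√M_Xe + n_N₂O/√M_N₂O)
= (1.70/√131.29) / (1.70/√131.29 + 1.55/√44.01) = 0.1484/(0.1484 + 0.2336) = 0.388.

0.388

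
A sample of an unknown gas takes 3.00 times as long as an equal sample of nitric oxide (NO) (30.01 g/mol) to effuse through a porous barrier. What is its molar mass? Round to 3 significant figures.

By Graham's law, t_X/t_NO = √(M_X/M_NO).
3.00 = √(M_X/30.01)
M_X = 30.01 × 3.00² = 30.01 × 9.000 = 270 g/mol

270 g/mol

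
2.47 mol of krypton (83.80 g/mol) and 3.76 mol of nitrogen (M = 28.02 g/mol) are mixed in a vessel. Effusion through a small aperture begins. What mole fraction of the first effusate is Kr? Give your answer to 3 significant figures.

Effusion rate of each component ∝ n_i/√M_i (partial pressure × 1/√M).
x_Kr(eff) = (n_Kr/√M_Kr) / (n_Kr/√M_Kr + n_N₂/√M_N₂)
= (2.47/√83.80) / (2.47/√83.80 + 3.76/√28.02) = 0.2698/(0.2698 + 0.7103) = 0.275.

0.275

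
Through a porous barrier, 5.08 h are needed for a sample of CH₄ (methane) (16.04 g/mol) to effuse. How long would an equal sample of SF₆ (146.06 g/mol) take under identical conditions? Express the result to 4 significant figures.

Since effusion rate ∝ 1/√M, t_SF₆/t_CH₄ = √(M_SF₆/M_CH₄) = √(146.06/16.04) = √9.106 = 3.018.
So the time for SF₆ is 5.08 × 3.018 = 15.33 h.

15.33 h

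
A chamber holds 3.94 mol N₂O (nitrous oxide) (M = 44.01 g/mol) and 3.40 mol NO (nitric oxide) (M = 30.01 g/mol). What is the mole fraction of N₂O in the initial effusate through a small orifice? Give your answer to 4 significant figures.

0.4890

Effusion rate of each component ∝ n_i/√M_i (partial pressure × 1/√M).
Mole fraction of N₂O in the effusate = (n_N₂O/√M_N₂O) / (n_N₂O/√M_N₂O + n_NO/√M_NO)
= (3.94/√44.01) / (3.94/√44.01 + 3.40/√30.01) = 0.5939/(0.5939 + 0.6206) = 0.4890.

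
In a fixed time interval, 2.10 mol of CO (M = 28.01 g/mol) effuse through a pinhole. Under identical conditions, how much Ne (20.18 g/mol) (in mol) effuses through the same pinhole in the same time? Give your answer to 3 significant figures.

Since effusion rate ∝ 1/√M, rate_Ne/rate_CO = √(M_CO/M_Ne) = √(28.01/20.18) = √1.388 = 1.178.
So the amount for Ne is 2.10 × 1.178 = 2.47 mol.

2.47 mol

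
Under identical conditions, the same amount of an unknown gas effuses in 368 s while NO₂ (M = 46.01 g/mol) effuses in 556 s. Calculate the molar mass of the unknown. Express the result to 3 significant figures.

Graham's law gives t_X/t_NO₂ = √(M_X/M_NO₂).
368/556 = 0.6619 = √(M_X/46.01)
M_X = 46.01 × 0.6619² = 46.01 × 0.4381 = 20.2 g/mol

20.2 g/mol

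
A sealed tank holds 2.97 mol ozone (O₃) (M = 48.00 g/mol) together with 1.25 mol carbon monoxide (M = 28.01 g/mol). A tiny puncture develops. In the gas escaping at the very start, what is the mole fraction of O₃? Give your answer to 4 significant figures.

0.6448

Rate_i ∝ x_i/√M_i (Graham's law weighted by mole fraction), so the effusate composition follows n_i/√M_i.
x_O₃(eff) = (n_O₃/√M_O₃) / (n_O₃/√M_O₃ + n_CO/√M_CO)
= (2.97/√48.00) / (2.97/√48.00 + 1.25/√28.01) = 0.4287/(0.4287 + 0.2362) = 0.6448.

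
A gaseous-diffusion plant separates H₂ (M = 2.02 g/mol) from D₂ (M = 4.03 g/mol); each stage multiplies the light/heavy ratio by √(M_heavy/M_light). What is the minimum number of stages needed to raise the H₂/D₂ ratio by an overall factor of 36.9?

11

Single-stage factor α = √(4.03/2.02), so ln α = ½ ln(1.99505) = 0.3453.
Need α^N ≥ 36.9 ⇒ N ≥ ln(36.9) / ln α = 3.608 / 0.3453 = 10.45.
So at least 11 stages are needed.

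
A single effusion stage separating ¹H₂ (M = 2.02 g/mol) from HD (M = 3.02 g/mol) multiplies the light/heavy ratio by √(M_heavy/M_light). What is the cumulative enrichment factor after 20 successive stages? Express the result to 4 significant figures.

The single-stage factor is √(M_heavy/M_light), so 20 stages give [√(3.02/2.02)]^20 = (3.02/2.02)^(20/2).
= 1.49505^10 = 55.79.

55.79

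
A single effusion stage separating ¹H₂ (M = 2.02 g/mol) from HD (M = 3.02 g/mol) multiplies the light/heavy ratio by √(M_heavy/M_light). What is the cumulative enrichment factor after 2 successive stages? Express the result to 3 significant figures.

1.50

Each stage multiplies the ratio by α = √(3.02/2.02), so after 2 stages the overall factor is α^2 = (3.02/2.02)^(2/2).
= 1.49505^1 = 1.50.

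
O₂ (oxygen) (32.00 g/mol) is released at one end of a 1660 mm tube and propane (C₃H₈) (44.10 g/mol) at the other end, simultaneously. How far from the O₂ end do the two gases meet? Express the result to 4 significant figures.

896.4 mm

The fronts meet when d_O₂ + d_C₃H₈ = L with d_O₂/d_C₃H₈ = √(M_C₃H₈/M_O₂) (Graham's law). Here √(M_C₃H₈/M_O₂) = √(44.10/32.00) = 1.174.
With d_O₂ + d_C₃H₈ = 1660 mm, d_C₃H₈ = 1660/(1 + 1.174) = 763.6 mm.
d_O₂ = 1660 − 763.6 = 896.4 mm.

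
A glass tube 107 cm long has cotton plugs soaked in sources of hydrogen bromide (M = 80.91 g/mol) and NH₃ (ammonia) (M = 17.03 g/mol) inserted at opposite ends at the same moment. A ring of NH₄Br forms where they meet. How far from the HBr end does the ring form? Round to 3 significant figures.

The fronts meet when d_HBr + d_NH₃ = L with d_HBr/d_NH₃ = √(M_NH₃/M_HBr) (Graham's law). Here √(M_NH₃/M_HBr) = √(17.03/80.91) = 0.4588.
With d_HBr + d_NH₃ = 107 cm, d_NH₃ = 107/(1 + 0.4588) = 73.35 cm.
d_HBr = 107 − 73.35 = 33.7 cm.

33.7 cm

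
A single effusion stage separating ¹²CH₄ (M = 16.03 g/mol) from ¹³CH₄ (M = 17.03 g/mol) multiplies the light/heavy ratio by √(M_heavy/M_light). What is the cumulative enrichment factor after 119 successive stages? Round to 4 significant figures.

36.62

Each stage multiplies the ratio by α = √(17.03/16.03), so after 119 stages the overall factor is α^119 = (17.03/16.03)^(119/2).
= 1.06238^(119/2) = 36.62.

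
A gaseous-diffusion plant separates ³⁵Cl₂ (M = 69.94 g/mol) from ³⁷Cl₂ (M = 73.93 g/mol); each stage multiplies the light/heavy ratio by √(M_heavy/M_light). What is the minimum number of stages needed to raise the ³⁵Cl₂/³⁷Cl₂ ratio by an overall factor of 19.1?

With α = √(73.93/69.94) per stage, ln α = ½ ln(1.05705) = 0.02774.
Need α^N ≥ 19.1 ⇒ N ≥ ln(19.1) / ln α = 2.950 / 0.02774 = 106.33.
Minimum whole number of stages: N = 107.

107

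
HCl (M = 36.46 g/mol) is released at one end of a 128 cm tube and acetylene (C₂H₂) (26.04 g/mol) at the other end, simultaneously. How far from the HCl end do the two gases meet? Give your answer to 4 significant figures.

58.63 cm

The fronts meet when d_HCl + d_C₂H₂ = L with d_HCl/d_C₂H₂ = √(M_C₂H₂/M_HCl) (Graham's law). Here √(M_C₂H₂/M_HCl) = √(26.04/36.46) = 0.8451.
With d_HCl + d_C₂H₂ = 128 cm, d_C₂H₂ = 128/(1 + 0.8451) = 69.37 cm.
d_HCl = 128 − 69.37 = 58.63 cm.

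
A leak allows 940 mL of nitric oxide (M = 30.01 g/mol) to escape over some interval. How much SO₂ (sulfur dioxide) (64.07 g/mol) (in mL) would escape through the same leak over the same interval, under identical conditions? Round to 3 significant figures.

643 mL

Graham's law gives rate_SO₂/rate_NO = √(M_NO/M_SO₂) = √(30.01/64.07) = √0.4684 = 0.6844.
So the volume for SO₂ is 940 × 0.6844 = 643 mL.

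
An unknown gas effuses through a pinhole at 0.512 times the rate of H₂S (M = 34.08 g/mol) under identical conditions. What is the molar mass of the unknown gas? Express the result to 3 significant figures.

130 g/mol

Using Graham's law: rate_X/rate_H₂S = √(M_H₂S/M_X).
0.512 = √(34.08/M_X)
M_X = 34.08 / 0.512² = 34.08 / 0.2621 = 130 g/mol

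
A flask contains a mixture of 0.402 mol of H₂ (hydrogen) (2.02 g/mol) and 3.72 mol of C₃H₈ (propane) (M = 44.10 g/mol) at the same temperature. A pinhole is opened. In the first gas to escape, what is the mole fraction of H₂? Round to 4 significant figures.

Rate_i ∝ x_i/√M_i (Graham's law weighted by mole fraction), so the effusate composition follows n_i/√M_i.
So x_H₂ in the escaping gas = (n_H₂/√M_H₂) / Σ(n_i/√M_i)
= (0.402/√2.02) / (0.402/√2.02 + 3.72/√44.10) = 0.2828/(0.2828 + 0.5602) = 0.3355.

0.3355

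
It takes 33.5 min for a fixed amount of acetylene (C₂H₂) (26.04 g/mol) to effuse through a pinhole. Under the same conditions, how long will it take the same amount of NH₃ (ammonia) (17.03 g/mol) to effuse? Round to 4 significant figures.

By Graham's law, t_NH₃/t_C₂H₂ = √(M_NH₃/M_C₂H₂) = √(17.03/26.04) = √0.6540 = 0.8087.
So the time for NH₃ is 33.5 × 0.8087 = 27.09 min.

27.09 min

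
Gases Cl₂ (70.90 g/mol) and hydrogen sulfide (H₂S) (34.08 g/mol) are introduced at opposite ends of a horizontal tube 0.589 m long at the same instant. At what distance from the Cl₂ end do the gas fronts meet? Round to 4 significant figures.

0.2412 m

Distances travelled in equal time are proportional to diffusion rates, so d_Cl₂/d_H₂S = √(M_H₂S/M_Cl₂) = √(34.08/70.90) = 0.6933.
With d_Cl₂ + d_H₂S = 0.589 m, d_H₂S = 0.589/(1 + 0.6933) = 0.3478 m.
d_Cl₂ = 0.589 − 0.3478 = 0.2412 m.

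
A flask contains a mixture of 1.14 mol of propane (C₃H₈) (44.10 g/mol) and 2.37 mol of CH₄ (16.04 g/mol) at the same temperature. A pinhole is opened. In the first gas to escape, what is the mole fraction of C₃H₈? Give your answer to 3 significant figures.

0.225

Effusion rate of each component ∝ n_i/√M_i (partial pressure × 1/√M).
Mole fraction of C₃H₈ in the effusate = (n_C₃H₈/√M_C₃H₈) / (n_C₃H₈/√M_C₃H₈ + n_CH₄/√M_CH₄)
= (1.14/√44.10) / (1.14/√44.10 + 2.37/√16.04) = 0.1717/(0.1717 + 0.5918) = 0.225.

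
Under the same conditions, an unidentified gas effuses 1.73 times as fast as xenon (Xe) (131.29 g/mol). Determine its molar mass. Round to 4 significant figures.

Graham's law gives rate_X/rate_Xe = √(M_Xe/M_X).
1.73 = √(131.29/M_X)
M_X = 131.29 / 1.73² = 131.29 / 2.993 = 43.87 g/mol

43.87 g/mol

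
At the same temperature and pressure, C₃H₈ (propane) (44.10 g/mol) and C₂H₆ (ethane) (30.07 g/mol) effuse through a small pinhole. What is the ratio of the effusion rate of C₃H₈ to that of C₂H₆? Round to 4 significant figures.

0.8257

Since effusion rate ∝ 1/√M, rate_C₃H₈/rate_C₂H₆ = √(M_C₂H₆/M_C₃H₈) = √(30.07/44.10) = √0.6819 = 0.8257.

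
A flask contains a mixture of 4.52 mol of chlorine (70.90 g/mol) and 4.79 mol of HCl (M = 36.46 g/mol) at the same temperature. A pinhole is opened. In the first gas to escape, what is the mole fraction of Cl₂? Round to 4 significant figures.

0.4036

The effusion rate of species i is ∝ p_i/√M_i ∝ n_i/√M_i.
x_Cl₂(eff) = (n_Cl₂/√M_Cl₂) / (n_Cl₂/√M_Cl₂ + n_HCl/√M_HCl)
= (4.52/√70.90) / (4.52/√70.90 + 4.79/√36.46) = 0.5368/(0.5368 + 0.7933) = 0.4036.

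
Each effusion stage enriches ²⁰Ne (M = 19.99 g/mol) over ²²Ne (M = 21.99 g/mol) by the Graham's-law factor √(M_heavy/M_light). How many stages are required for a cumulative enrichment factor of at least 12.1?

53

Single-stage factor α = √(21.99/19.99), so ln α = ½ ln(1.10005) = 0.04768.
Need α^N ≥ 12.1 ⇒ N ≥ ln(12.1) / ln α = 2.493 / 0.04768 = 52.29.
Rounding up, N = 53 stages.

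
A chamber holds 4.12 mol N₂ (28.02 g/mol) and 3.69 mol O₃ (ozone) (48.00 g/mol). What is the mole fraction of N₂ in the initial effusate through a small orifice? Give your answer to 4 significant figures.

0.5937

Each component's effusion rate ∝ (its partial pressure)·(1/√M) ∝ n_i/√M_i.
So x_N₂ in the escaping gas = (n_N₂/√M_N₂) / Σ(n_i/√M_i)
= (4.12/√28.02) / (4.12/√28.02 + 3.69/√48.00) = 0.7783/(0.7783 + 0.5326) = 0.5937.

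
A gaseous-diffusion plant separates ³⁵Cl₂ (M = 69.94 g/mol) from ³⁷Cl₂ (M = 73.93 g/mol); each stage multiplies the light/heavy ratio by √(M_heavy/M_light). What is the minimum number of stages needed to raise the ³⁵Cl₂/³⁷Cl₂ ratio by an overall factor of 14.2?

Per stage α = (73.93/69.94)^(1/2) = 1.05705^0.5, giving ln α = 0.02774.
Need α^N ≥ 14.2 ⇒ N ≥ ln(14.2) / ln α = 2.653 / 0.02774 = 95.65.
Rounding up, N = 96 stages.

96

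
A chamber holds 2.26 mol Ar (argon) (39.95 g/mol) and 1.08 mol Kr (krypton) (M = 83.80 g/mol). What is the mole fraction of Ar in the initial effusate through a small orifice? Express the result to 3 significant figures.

0.752

Rate_i ∝ x_i/√M_i (Graham's law weighted by mole fraction), so the effusate composition follows n_i/√M_i.
Mole fraction of Ar in the effusate = (n_Ar/√M_Ar) / (n_Ar/√M_Ar + n_Kr/√M_Kr)
= (2.26/√39.95) / (2.26/√39.95 + 1.08/√83.80) = 0.3576/(0.3576 + 0.1180) = 0.752.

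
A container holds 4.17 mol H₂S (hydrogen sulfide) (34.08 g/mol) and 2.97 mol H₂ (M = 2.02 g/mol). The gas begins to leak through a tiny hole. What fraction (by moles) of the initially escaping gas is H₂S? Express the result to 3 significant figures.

0.255

Each component's effusion rate ∝ (its partial pressure)·(1/√M) ∝ n_i/√M_i.
Mole fraction of H₂S in the effusate = (n_H₂S/√M_H₂S) / (n_H₂S/√M_H₂S + n_H₂/√M_H₂)
= (4.17/√34.08) / (4.17/√34.08 + 2.97/√2.02) = 0.7143/(0.7143 + 2.090) = 0.255.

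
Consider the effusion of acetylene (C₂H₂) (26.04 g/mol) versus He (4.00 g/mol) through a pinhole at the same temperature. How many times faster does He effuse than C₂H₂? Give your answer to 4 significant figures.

2.551

Since effusion rate ∝ 1/√M, rate_He/rate_C₂H₂ = √(M_C₂H₂/M_He) = √(26.04/4.00) = √6.510 = 2.551.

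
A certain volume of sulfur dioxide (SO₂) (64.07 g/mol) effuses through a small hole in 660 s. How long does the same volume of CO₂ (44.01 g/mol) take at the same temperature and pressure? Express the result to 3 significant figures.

547 s

Using Graham's law: t_CO₂/t_SO₂ = √(M_CO₂/M_SO₂) = √(44.01/64.07) = √0.6869 = 0.8288.
So the time for CO₂ is 660 × 0.8288 = 547 s.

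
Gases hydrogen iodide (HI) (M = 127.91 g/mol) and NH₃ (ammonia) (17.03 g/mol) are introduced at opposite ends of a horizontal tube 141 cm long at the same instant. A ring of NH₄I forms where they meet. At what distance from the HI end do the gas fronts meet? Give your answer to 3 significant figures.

In equal time, each gas travels a distance ∝ its rate ∝ 1/√M, so d_HI/d_NH₃ = √(M_NH₃/M_HI) = √(17.03/127.91) = 0.3649.
With d_HI + d_NH₃ = 141 cm, d_NH₃ = 141/(1 + 0.3649) = 103.3 cm.
d_HI = 141 − 103.3 = 37.7 cm.

37.7 cm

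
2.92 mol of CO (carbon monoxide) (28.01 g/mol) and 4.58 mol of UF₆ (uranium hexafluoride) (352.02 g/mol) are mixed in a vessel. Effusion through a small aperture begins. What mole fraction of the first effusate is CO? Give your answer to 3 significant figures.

The effusion rate of species i is ∝ p_i/√M_i ∝ n_i/√M_i.
Mole fraction of CO in the effusate = (n_CO/√M_CO) / (n_CO/√M_CO + n_UF₆/√M_UF₆)
= (2.92/√28.01) / (2.92/√28.01 + 4.58/√352.02) = 0.5517/(0.5517 + 0.2441) = 0.693.

0.693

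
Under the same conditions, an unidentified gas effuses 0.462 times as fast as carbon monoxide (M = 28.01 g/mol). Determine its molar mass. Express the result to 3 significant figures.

Graham's law gives rate_X/rate_CO = √(M_CO/M_X).
0.462 = √(28.01/M_X)
M_X = 28.01 / 0.462² = 28.01 / 0.2134 = 131 g/mol

131 g/mol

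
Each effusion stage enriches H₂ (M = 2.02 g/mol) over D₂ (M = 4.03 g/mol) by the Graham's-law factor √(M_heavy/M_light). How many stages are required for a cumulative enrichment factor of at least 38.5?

Per stage α = (4.03/2.02)^(1/2) = 1.99505^0.5, giving ln α = 0.3453.
Need α^N ≥ 38.5 ⇒ N ≥ ln(38.5) / ln α = 3.651 / 0.3453 = 10.57.
Rounding up, N = 11 stages.

11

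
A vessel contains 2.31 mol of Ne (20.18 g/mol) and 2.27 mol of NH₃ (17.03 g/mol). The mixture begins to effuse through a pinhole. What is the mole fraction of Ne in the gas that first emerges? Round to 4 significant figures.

0.4832

The effusion rate of species i is ∝ p_i/√M_i ∝ n_i/√M_i.
Mole fraction of Ne in the effusate = (n_Ne/√M_Ne) / (n_Ne/√M_Ne + n_NH₃/√M_NH₃)
= (2.31/√20.18) / (2.31/√20.18 + 2.27/√17.03) = 0.5142/(0.5142 + 0.5501) = 0.4832.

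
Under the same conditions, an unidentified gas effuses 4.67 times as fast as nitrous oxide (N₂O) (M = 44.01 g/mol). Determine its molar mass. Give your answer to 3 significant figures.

By Graham's law, rate_X/rate_N₂O = √(M_N₂O/M_X).
4.67 = √(44.01/M_X)
M_X = 44.01 / 4.67² = 44.01 / 21.81 = 2.02 g/mol

2.02 g/mol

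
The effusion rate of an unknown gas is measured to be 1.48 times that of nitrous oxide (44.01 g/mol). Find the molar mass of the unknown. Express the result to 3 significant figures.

Graham's law gives rate_X/rate_N₂O = √(M_N₂O/M_X).
1.48 = √(44.01/M_X)
M_X = 44.01 / 1.48² = 44.01 / 2.190 = 20.1 g/mol

20.1 g/mol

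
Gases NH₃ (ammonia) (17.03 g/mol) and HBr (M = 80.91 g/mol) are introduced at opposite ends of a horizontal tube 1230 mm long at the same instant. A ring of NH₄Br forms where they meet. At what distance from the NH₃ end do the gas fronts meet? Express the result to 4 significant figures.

843.2 mm

The fronts meet when d_NH₃ + d_HBr = L with d_NH₃/d_HBr = √(M_HBr/M_NH₃) (Graham's law). Here √(M_HBr/M_NH₃) = √(80.91/17.03) = 2.180.
With d_NH₃ + d_HBr = 1230 mm, d_HBr = 1230/(1 + 2.180) = 386.8 mm.
d_NH₃ = 1230 − 386.8 = 843.2 mm.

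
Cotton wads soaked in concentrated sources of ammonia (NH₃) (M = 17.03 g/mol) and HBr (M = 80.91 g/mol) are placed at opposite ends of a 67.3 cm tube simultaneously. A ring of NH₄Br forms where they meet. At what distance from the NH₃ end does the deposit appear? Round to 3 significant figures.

46.1 cm

Graham's law gives d_NH₃/d_HBr = rate_NH₃/rate_HBr = √(M_HBr/M_NH₃) = √(80.91/17.03) = 2.180.
With d_NH₃ + d_HBr = 67.3 cm, d_HBr = 67.3/(1 + 2.180) = 21.17 cm.
d_NH₃ = 67.3 − 21.17 = 46.1 cm.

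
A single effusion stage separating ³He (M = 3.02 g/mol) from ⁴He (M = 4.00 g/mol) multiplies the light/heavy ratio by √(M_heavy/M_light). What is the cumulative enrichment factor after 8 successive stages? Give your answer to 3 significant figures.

Overall factor = α^8 with α = √(4.00/3.02), i.e. (4.00/3.02)^(8/2).
= 1.32450^4 = 3.08.

3.08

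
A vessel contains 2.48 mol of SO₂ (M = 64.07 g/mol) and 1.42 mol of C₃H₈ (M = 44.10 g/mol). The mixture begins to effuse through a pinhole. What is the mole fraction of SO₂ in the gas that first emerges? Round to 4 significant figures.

0.5917

Each component's effusion rate ∝ (its partial pressure)·(1/√M) ∝ n_i/√M_i.
So x_SO₂ in the escaping gas = (n_SO₂/√M_SO₂) / Σ(n_i/√M_i)
= (2.48/√64.07) / (2.48/√64.07 + 1.42/√44.10) = 0.3098/(0.3098 + 0.2138) = 0.5917.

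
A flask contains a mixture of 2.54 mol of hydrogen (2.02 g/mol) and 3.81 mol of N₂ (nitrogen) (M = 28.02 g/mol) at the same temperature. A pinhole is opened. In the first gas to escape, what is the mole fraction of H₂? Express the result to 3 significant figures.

0.713

The effusion rate of species i is ∝ p_i/√M_i ∝ n_i/√M_i.
So x_H₂ in the escaping gas = (n_H₂/√M_H₂) / Σ(n_i/√M_i)
= (2.54/√2.02) / (2.54/√2.02 + 3.81/√28.02) = 1.787/(1.787 + 0.7198) = 0.713.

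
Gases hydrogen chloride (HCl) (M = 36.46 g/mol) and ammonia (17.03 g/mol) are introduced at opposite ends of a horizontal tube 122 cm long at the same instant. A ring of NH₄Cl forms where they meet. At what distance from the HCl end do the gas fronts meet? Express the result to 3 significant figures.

The fronts meet when d_HCl + d_NH₃ = L with d_HCl/d_NH₃ = √(M_NH₃/M_HCl) (Graham's law). Here √(M_NH₃/M_HCl) = √(17.03/36.46) = 0.6834.
With d_HCl + d_NH₃ = 122 cm, d_NH₃ = 122/(1 + 0.6834) = 72.47 cm.
d_HCl = 122 − 72.47 = 49.5 cm.

49.5 cm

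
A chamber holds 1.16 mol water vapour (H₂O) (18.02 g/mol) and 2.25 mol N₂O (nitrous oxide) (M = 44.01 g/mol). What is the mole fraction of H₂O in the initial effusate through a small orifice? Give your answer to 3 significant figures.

Effusion rate of each component ∝ n_i/√M_i (partial pressure × 1/√M).
So x_H₂O in the escaping gas = (n_H₂O/√M_H₂O) / Σ(n_i/√M_i)
= (1.16/√18.02) / (1.16/√18.02 + 2.25/√44.01) = 0.2733/(0.2733 + 0.3392) = 0.446.

0.446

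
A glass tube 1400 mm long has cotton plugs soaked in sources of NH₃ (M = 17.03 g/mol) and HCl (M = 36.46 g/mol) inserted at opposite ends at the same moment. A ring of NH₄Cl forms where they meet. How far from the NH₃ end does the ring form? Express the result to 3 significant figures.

832 mm

The fronts meet when d_NH₃ + d_HCl = L with d_NH₃/d_HCl = √(M_HCl/M_NH₃) (Graham's law). Here √(M_HCl/M_NH₃) = √(36.46/17.03) = 1.463.
With d_NH₃ + d_HCl = 1400 mm, d_HCl = 1400/(1 + 1.463) = 568.4 mm.
d_NH₃ = 1400 − 568.4 = 832 mm.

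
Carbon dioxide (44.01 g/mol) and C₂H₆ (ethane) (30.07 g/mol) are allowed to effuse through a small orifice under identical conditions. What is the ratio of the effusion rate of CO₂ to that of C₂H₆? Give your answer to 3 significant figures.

0.827

By Graham's law, rate_CO₂/rate_C₂H₆ = √(M_C₂H₆/M_CO₂) = √(30.07/44.01) = √0.6833 = 0.827.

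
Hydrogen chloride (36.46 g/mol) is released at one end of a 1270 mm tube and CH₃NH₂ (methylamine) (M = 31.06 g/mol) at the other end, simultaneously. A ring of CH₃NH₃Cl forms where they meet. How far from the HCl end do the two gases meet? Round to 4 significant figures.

609.6 mm

Graham's law gives d_HCl/d_CH₃NH₂ = rate_HCl/rate_CH₃NH₂ = √(M_CH₃NH₂/M_HCl) = √(31.06/36.46) = 0.9230.
With d_HCl + d_CH₃NH₂ = 1270 mm, d_CH₃NH₂ = 1270/(1 + 0.9230) = 660.4 mm.
d_HCl = 1270 − 660.4 = 609.6 mm.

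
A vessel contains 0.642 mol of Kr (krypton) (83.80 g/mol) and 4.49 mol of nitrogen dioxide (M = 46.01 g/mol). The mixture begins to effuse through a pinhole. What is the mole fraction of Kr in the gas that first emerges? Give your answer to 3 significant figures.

0.0958

The effusion rate of species i is ∝ p_i/√M_i ∝ n_i/√M_i.
x_Kr(eff) = (n_Kr/√M_Kr) / (n_Kr/√M_Kr + n_NO₂/√M_NO₂)
= (0.642/√83.80) / (0.642/√83.80 + 4.49/√46.01) = 0.07013/(0.07013 + 0.6619) = 0.0958.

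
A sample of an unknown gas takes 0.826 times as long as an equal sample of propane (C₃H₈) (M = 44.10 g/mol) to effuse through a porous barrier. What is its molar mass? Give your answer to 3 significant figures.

30.1 g/mol

Since effusion rate ∝ 1/√M, t_X/t_C₃H₈ = √(M_X/M_C₃H₈).
0.826 = √(M_X/44.10)
M_X = 44.10 × 0.826² = 44.10 × 0.6823 = 30.1 g/mol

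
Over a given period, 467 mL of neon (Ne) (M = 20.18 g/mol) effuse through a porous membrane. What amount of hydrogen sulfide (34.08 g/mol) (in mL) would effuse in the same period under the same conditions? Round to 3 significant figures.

Graham's law gives rate_H₂S/rate_Ne = √(M_Ne/M_H₂S) = √(20.18/34.08) = √0.5921 = 0.7695.
So the volume for H₂S is 467 × 0.7695 = 359 mL.

359 mL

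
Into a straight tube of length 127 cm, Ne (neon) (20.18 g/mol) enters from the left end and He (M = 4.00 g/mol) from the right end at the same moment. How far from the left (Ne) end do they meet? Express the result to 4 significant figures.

39.12 cm

In equal time, each gas travels a distance ∝ its rate ∝ 1/√M, so d_Ne/d_He = √(M_He/M_Ne) = √(4.00/20.18) = 0.4452.
With d_Ne + d_He = 127 cm, d_He = 127/(1 + 0.4452) = 87.88 cm.
d_Ne = 127 − 87.88 = 39.12 cm.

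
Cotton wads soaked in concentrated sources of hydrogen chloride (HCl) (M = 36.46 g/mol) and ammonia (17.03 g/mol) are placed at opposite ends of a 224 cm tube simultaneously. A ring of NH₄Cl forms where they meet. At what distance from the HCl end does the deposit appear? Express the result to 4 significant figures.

The fronts meet when d_HCl + d_NH₃ = L with d_HCl/d_NH₃ = √(M_NH₃/M_HCl) (Graham's law). Here √(M_NH₃/M_HCl) = √(17.03/36.46) = 0.6834.
With d_HCl + d_NH₃ = 224 cm, d_NH₃ = 224/(1 + 0.6834) = 133.1 cm.
d_HCl = 224 − 133.1 = 90.94 cm.

90.94 cm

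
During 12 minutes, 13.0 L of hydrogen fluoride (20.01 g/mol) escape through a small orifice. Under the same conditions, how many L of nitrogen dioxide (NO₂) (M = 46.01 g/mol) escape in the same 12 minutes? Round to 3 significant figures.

From Graham's law, rate_NO₂/rate_HF = √(M_HF/M_NO₂) = √(20.01/46.01) = √0.4349 = 0.6595.
So the volume for NO₂ is 13.0 × 0.6595 = 8.57 L.

8.57 L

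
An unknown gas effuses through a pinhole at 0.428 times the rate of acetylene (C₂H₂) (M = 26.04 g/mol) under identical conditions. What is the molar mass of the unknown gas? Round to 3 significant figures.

142 g/mol

From Graham's law, rate_X/rate_C₂H₂ = √(M_C₂H₂/M_X).
0.428 = √(26.04/M_X)
M_X = 26.04 / 0.428² = 26.04 / 0.1832 = 142 g/mol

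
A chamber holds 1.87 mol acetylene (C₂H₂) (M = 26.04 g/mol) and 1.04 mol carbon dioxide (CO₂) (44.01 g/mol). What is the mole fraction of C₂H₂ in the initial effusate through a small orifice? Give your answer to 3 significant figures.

The effusion rate of species i is ∝ p_i/√M_i ∝ n_i/√M_i.
So x_C₂H₂ in the escaping gas = (n_C₂H₂/√M_C₂H₂) / Σ(n_i/√M_i)
= (1.87/√26.04) / (1.87/√26.04 + 1.04/√44.01) = 0.3665/(0.3665 + 0.1568) = 0.700.

0.700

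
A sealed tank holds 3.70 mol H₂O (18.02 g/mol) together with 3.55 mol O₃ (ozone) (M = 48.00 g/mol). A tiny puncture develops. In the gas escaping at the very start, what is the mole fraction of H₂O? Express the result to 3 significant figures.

The effusion rate of species i is ∝ p_i/√M_i ∝ n_i/√M_i.
x_H₂O(eff) = (n_H₂O/√M_H₂O) / (n_H₂O/√M_H₂O + n_O₃/√M_O₃)
= (3.70/√18.02) / (3.70/√18.02 + 3.55/√48.00) = 0.8716/(0.8716 + 0.5124) = 0.630.

0.630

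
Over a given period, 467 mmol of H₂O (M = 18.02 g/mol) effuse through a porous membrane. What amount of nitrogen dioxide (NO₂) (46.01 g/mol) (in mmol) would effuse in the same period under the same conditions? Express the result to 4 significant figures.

292.3 mmol

Since effusion rate ∝ 1/√M, rate_NO₂/rate_H₂O = √(M_H₂O/M_NO₂) = √(18.02/46.01) = √0.3917 = 0.6258.
So the amount for NO₂ is 467 × 0.6258 = 292.3 mmol.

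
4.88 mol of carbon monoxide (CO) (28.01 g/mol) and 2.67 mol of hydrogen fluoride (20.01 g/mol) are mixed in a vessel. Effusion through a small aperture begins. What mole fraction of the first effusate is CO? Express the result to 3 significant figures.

0.607

Rate_i ∝ x_i/√M_i (Graham's law weighted by mole fraction), so the effusate composition follows n_i/√M_i.
So x_CO in the escaping gas = (n_CO/√M_CO) / Σ(n_i/√M_i)
= (4.88/√28.01) / (4.88/√28.01 + 2.67/√20.01) = 0.9221/(0.9221 + 0.5969) = 0.607.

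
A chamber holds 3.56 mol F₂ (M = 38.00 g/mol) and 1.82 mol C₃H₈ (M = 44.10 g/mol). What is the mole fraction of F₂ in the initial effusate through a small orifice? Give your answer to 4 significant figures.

Rate_i ∝ x_i/√M_i (Graham's law weighted by mole fraction), so the effusate composition follows n_i/√M_i.
Mole fraction of F₂ in the effusate = (n_F₂/√M_F₂) / (n_F₂/√M_F₂ + n_C₃H₈/√M_C₃H₈)
= (3.56/√38.00) / (3.56/√38.00 + 1.82/√44.10) = 0.5775/(0.5775 + 0.2741) = 0.6782.

0.6782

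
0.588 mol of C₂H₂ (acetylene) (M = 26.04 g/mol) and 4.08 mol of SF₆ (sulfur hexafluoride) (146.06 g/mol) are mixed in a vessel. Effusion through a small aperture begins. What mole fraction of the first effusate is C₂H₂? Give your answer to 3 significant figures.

The effusion rate of species i is ∝ p_i/√M_i ∝ n_i/√M_i.
So x_C₂H₂ in the escaping gas = (n_C₂H₂/√M_C₂H₂) / Σ(n_i/√M_i)
= (0.588/√26.04) / (0.588/√26.04 + 4.08/√146.06) = 0.1152/(0.1152 + 0.3376) = 0.254.

0.254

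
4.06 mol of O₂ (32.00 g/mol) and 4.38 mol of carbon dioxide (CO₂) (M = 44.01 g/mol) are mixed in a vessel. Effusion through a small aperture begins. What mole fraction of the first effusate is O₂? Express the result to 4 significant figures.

0.5209

Rate_i ∝ x_i/√M_i (Graham's law weighted by mole fraction), so the effusate composition follows n_i/√M_i.
So x_O₂ in the escaping gas = (n_O₂/√M_O₂) / Σ(n_i/√M_i)
= (4.06/√32.00) / (4.06/√32.00 + 4.38/√44.01) = 0.7177/(0.7177 + 0.6602) = 0.5209.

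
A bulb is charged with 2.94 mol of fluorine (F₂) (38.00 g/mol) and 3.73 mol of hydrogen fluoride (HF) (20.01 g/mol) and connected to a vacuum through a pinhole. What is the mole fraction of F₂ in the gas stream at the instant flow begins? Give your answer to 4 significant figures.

0.3639

Rate_i ∝ x_i/√M_i (Graham's law weighted by mole fraction), so the effusate composition follows n_i/√M_i.
x_F₂(eff) = (n_F₂/√M_F₂) / (n_F₂/√M_F₂ + n_HF/√M_HF)
= (2.94/√38.00) / (2.94/√38.00 + 3.73/√20.01) = 0.4769/(0.4769 + 0.8338) = 0.3639.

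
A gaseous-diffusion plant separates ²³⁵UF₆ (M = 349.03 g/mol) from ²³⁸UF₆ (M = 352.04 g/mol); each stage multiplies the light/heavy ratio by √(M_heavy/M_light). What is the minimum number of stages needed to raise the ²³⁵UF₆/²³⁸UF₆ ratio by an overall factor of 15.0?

631

With α = √(352.04/349.03) per stage, ln α = ½ ln(1.00862) = 0.004293.
Need α^N ≥ 15.0 ⇒ N ≥ ln(15.0) / ln α = 2.708 / 0.004293 = 630.74.
So at least 631 stages are needed.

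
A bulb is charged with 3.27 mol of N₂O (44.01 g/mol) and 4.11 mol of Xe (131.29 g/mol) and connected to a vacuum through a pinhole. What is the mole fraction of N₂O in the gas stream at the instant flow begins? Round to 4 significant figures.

Effusion rate of each component ∝ n_i/√M_i (partial pressure × 1/√M).
x_N₂O(eff) = (n_N₂O/√M_N₂O) / (n_N₂O/√M_N₂O + n_Xe/√M_Xe)
= (3.27/√44.01) / (3.27/√44.01 + 4.11/√131.29) = 0.4929/(0.4929 + 0.3587) = 0.5788.

0.5788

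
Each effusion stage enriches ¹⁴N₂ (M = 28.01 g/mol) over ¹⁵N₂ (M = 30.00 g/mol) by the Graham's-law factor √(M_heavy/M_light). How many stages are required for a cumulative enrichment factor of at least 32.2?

Per stage α = (30.00/28.01)^(1/2) = 1.07105^0.5, giving ln α = 0.03432.
Need α^N ≥ 32.2 ⇒ N ≥ ln(32.2) / ln α = 3.472 / 0.03432 = 101.17.
Rounding up, N = 102 stages.

102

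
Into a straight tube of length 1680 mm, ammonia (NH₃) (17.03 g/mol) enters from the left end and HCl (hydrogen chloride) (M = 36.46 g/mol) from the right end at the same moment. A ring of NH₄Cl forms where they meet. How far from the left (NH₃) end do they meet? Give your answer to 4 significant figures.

The fronts meet when d_NH₃ + d_HCl = L with d_NH₃/d_HCl = √(M_HCl/M_NH₃) (Graham's law). Here √(M_HCl/M_NH₃) = √(36.46/17.03) = 1.463.
With d_NH₃ + d_HCl = 1680 mm, d_HCl = 1680/(1 + 1.463) = 682.0 mm.
d_NH₃ = 1680 − 682.0 = 998.0 mm.

998.0 mm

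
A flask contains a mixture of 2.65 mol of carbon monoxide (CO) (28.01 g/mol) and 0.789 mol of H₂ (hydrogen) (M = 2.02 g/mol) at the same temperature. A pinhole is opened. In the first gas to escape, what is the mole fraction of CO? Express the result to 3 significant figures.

0.474

Effusion rate of each component ∝ n_i/√M_i (partial pressure × 1/√M).
x_CO(eff) = (n_CO/√M_CO) / (n_CO/√M_CO + n_H₂/√M_H₂)
= (2.65/√28.01) / (2.65/√28.01 + 0.789/√2.02) = 0.5007/(0.5007 + 0.5551) = 0.474.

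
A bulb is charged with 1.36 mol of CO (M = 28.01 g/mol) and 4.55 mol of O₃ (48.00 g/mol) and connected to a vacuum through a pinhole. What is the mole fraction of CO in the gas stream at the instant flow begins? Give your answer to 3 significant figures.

The effusion rate of species i is ∝ p_i/√M_i ∝ n_i/√M_i.
So x_CO in the escaping gas = (n_CO/√M_CO) / Σ(n_i/√M_i)
= (1.36/√28.01) / (1.36/√28.01 + 4.55/√48.00) = 0.2570/(0.2570 + 0.6567) = 0.281.

0.281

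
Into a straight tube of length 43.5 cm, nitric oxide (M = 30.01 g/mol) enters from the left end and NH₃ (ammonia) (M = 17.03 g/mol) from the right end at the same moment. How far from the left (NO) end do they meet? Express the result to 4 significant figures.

18.69 cm

Graham's law gives d_NO/d_NH₃ = rate_NO/rate_NH₃ = √(M_NH₃/M_NO) = √(17.03/30.01) = 0.7533.
With d_NO + d_NH₃ = 43.5 cm, d_NH₃ = 43.5/(1 + 0.7533) = 24.81 cm.
d_NO = 43.5 − 24.81 = 18.69 cm.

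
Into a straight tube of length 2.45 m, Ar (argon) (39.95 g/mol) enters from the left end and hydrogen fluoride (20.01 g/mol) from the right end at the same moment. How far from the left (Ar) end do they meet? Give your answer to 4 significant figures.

1.015 m

The fronts meet when d_Ar + d_HF = L with d_Ar/d_HF = √(M_HF/M_Ar) (Graham's law). Here √(M_HF/M_Ar) = √(20.01/39.95) = 0.7077.
With d_Ar + d_HF = 2.45 m, d_HF = 2.45/(1 + 0.7077) = 1.435 m.
d_Ar = 2.45 − 1.435 = 1.015 m.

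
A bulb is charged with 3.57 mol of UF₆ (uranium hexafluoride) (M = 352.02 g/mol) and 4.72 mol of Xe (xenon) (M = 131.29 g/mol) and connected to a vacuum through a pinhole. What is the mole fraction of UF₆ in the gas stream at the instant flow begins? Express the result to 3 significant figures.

The effusion rate of species i is ∝ p_i/√M_i ∝ n_i/√M_i.
x_UF₆(eff) = (n_UF₆/√M_UF₆) / (n_UF₆/√M_UF₆ + n_Xe/√M_Xe)
= (3.57/√352.02) / (3.57/√352.02 + 4.72/√131.29) = 0.1903/(0.1903 + 0.4119) = 0.316.

0.316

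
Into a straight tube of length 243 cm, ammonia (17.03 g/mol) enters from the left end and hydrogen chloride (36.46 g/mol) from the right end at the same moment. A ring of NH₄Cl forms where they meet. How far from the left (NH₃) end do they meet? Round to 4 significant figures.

Graham's law gives d_NH₃/d_HCl = rate_NH₃/rate_HCl = √(M_HCl/M_NH₃) = √(36.46/17.03) = 1.463.
With d_NH₃ + d_HCl = 243 cm, d_HCl = 243/(1 + 1.463) = 98.65 cm.
d_NH₃ = 243 − 98.65 = 144.3 cm.

144.3 cm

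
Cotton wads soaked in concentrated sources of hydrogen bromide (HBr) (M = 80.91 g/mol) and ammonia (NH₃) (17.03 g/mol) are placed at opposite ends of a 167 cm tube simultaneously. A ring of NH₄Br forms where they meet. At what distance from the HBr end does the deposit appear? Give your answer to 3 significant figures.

The fronts meet when d_HBr + d_NH₃ = L with d_HBr/d_NH₃ = √(M_NH₃/M_HBr) (Graham's law). Here √(M_NH₃/M_HBr) = √(17.03/80.91) = 0.4588.
With d_HBr + d_NH₃ = 167 cm, d_NH₃ = 167/(1 + 0.4588) = 114.5 cm.
d_HBr = 167 − 114.5 = 52.5 cm.

52.5 cm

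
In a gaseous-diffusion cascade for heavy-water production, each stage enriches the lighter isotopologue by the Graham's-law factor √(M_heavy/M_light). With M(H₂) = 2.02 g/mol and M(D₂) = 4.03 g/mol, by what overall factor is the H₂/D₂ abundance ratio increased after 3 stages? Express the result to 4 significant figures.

After 3 stages the ratio has grown by (√(4.03/2.02))^3 = (4.03/2.02)^(3/2).
= 1.99505^(3/2) = 2.818.

2.818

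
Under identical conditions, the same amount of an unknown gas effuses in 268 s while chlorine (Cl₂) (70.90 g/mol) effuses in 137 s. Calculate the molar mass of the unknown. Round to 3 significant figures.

Since effusion rate ∝ 1/√M, t_X/t_Cl₂ = √(M_X/M_Cl₂).
268/137 = 1.956 = √(M_X/70.90)
M_X = 70.90 × 1.956² = 70.90 × 3.827 = 271 g/mol

271 g/mol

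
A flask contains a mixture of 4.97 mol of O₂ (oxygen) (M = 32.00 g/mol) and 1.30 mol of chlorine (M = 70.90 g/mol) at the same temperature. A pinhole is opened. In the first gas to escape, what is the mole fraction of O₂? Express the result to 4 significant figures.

0.8505

The effusion rate of species i is ∝ p_i/√M_i ∝ n_i/√M_i.
So x_O₂ in the escaping gas = (n_O₂/√M_O₂) / Σ(n_i/√M_i)
= (4.97/√32.00) / (4.97/√32.00 + 1.30/√70.90) = 0.8786/(0.8786 + 0.1544) = 0.8505.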